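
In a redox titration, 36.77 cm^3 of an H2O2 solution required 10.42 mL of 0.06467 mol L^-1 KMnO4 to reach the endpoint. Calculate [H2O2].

n(KMnO4) = 0.06467 x 0.01042 = 0.0006739 mol.
From the balanced equation, 2 mol KMnO4 reacts with 5 mol H2O2, so n(H2O2) = 0.0006739 x 5/2 = 0.001685 mol.
[H2O2] = 0.001685 / 0.03677 L = 0.0458 M.

0.0458 M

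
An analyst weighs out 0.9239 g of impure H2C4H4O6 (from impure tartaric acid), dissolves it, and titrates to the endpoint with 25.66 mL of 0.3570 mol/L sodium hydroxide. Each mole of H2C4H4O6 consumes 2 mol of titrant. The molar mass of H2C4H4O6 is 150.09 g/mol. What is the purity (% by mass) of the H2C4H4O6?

n(NaOH) = 0.3570 x 0.02566 = 0.009161 mol.
n(H2C4H4O6) = 0.009161 / 2 = 0.004580 mol.
mass of H2C4H4O6 = 0.004580 x 150.09 = 0.6875 g.
% purity = 0.6875 / 0.9239 x 100 = 74.4%.

74.4%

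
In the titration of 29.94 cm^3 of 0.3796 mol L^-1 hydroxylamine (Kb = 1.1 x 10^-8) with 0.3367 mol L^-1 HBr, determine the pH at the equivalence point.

n(NH2OH) = 0.3796 x 0.02994 = 0.01137 mol; V(HBr) at equivalence = 0.01137/0.3367 = 0.03375 L.
At equivalence the base is fully converted to NH3OH+; total volume = 0.06369 L, so [NH3OH+] = 0.01137/0.06369 = 0.1784 M.
Ka(NH3OH+) = Kw/Kb = 1.0e-14 / 1.1 x 10^-8 = 9.09e-7.
[H^+] = sqrt(Ka x [NH3OH+]) = sqrt(9.09e-7 x 0.1784) = 0.000403 M.
pH = -log(0.000403) = 3.39.

3.39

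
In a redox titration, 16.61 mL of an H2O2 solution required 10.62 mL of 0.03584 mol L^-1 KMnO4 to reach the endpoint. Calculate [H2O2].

n(KMnO4) = 0.03584 x 0.01062 = 0.0003806 mol.
From the balanced equation, 2 mol KMnO4 reacts with 5 mol H2O2, so n(H2O2) = 0.0003806 x 5/2 = 0.0009516 mol.
[H2O2] = 0.0009516 / 0.01661 L = 0.0573 M.

0.0573 M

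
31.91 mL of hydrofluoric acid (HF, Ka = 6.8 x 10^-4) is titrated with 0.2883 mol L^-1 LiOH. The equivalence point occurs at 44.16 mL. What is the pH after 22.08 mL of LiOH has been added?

22.08 mL is exactly half the equivalence volume (44.16/2), i.e. the half-equivalence point.
There, n(HA) = n(A^-), so pH = pKa = -log(6.8 x 10^-4) = 3.17.

3.17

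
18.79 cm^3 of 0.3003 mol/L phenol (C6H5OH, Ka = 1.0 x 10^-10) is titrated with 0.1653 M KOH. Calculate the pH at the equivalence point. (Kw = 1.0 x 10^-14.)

11.51

n(C6H5OH) = 0.3003 x 0.01879 = 0.005643 mol; V(KOH) at equivalence = 0.005643/0.1653 = 0.03414 L.
At equivalence all the acid is converted to C6H5O-; total volume = 0.01879 + 0.03414 = 0.05293 L, so [C6H5O-] = 0.005643/0.05293 = 0.1066 M.
Kb = Kw/Ka = 1.0e-14 / 1.0 x 10^-10 = 0.000100.
[OH^-] = sqrt(Kb x [C6H5O-]) = sqrt(0.000100 x 0.1066) = 0.00327 M.
pOH = 2.49, so pH = 14.00 - 2.49 = 11.51.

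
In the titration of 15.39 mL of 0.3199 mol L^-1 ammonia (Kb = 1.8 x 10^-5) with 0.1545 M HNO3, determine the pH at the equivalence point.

n(NH3) = 0.3199 x 0.01539 = 0.004923 mol; V(HNO3) at equivalence = 0.004923/0.1545 = 0.03187 L.
At equivalence the base is fully converted to NH4+; total volume = 0.04726 L, so [NH4+] = 0.004923/0.04726 = 0.1042 M.
Ka(NH4+) = Kw/Kb = 1.0e-14 / 1.8 x 10^-5 = 5.56e-10.
[H^+] = sqrt(Ka x [NH4+]) = sqrt(5.56e-10 x 0.1042) = 7.61e-6 M.
pH = -log(7.61e-6) = 5.12.

5.12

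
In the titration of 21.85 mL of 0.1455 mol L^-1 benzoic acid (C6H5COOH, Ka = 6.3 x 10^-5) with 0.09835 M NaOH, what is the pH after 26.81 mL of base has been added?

4.89

Initial n(C6H5COOH) = 0.1455 x 0.02185 = 0.003179 mol.
n(NaOH) added = 0.09835 x 0.02681 = 0.002637 mol, converting that many moles of C6H5COOH to C6H5COO-.
Remaining n(C6H5COOH) = 0.0005424 mol; n(C6H5COO-) = 0.002637 mol.
By Henderson-Hasselbalch, pH = pKa + log([A^-]/[HA]) = 4.20 + log(0.002637/0.0005424) = 4.20 + (+0.69) = 4.89.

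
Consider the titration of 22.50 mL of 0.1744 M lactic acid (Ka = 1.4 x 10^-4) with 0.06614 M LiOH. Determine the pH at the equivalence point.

n(HC3H5O3) = 0.1744 x 0.02250 = 0.003924 mol; V(LiOH) at equivalence = 0.003924/0.06614 = 0.05933 L.
At equivalence all the acid is converted to C3H5O3-; total volume = 0.02250 + 0.05933 = 0.08183 L, so [C3H5O3-] = 0.003924/0.08183 = 0.04795 M.
Kb = Kw/Ka = 1.0e-14 / 1.4 x 10^-4 = 7.14e-11.
[OH^-] = sqrt(Kb x [C3H5O3-]) = sqrt(7.14e-11 x 0.04795) = 1.85e-6 M.
pOH = 5.73, so pH = 14.00 - 5.73 = 8.27.

8.27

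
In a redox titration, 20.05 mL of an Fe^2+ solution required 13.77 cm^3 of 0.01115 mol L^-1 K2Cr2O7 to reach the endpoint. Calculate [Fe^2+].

0.0459 M

n(K2Cr2O7) = 0.01115 x 0.01377 = 0.0001535 mol.
From the balanced equation, 1 mol K2Cr2O7 reacts with 6 mol Fe^2+, so n(Fe^2+) = 0.0001535 x 6/1 = 0.0009212 mol.
[Fe^2+] = 0.0009212 / 0.02005 L = 0.0459 M.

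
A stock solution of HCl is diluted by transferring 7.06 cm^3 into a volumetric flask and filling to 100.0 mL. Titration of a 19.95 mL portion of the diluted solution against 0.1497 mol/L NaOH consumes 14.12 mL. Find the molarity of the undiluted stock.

1.50 M

n(NaOH) = 0.1497 x 0.01412 = 0.002114 mol.
n(HCl) in the aliquot = 0.002114 mol.
[diluted HCl] = 0.002114 / 0.01995 = 0.1060 M.
Dilution factor = 100.0/7.060 = 14.16, so [stock] = 0.1060 x 14.16 = 1.50 M.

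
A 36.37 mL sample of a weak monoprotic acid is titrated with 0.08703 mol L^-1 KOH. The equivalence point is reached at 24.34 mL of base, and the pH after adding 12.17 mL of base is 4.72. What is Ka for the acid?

1.9 x 10^-5

12.17 mL is half of the equivalence volume, so this is the half-equivalence point where [HA] = [A^-].
At half-equivalence pH = pKa, so pKa = 4.72.
Ka = 10^(-4.72) = 1.9 x 10^-5.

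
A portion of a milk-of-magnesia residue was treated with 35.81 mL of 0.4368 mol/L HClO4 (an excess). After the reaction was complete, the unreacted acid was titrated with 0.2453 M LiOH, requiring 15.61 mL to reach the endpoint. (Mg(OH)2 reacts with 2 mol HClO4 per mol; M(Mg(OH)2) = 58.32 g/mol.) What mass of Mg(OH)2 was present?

Total n(HClO4) added = 0.4368 x 0.03581 = 0.01564 mol.
n(LiOH) used = 0.2453 x 0.01561 = 0.003829 mol, which equals the excess n(HClO4).
So n(HClO4) consumed by the sample = 0.01564 - 0.003829 = 0.01181 mol.
n(Mg(OH)2) = 0.01181 / 2 = 0.005906 mol.
mass = 0.005906 mol x 58.32 g/mol = 0.344 g.

0.344 g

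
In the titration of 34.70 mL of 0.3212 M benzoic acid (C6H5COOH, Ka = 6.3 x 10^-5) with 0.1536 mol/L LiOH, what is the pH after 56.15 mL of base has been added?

4.73

Initial n(C6H5COOH) = 0.3212 x 0.03470 = 0.01115 mol.
n(LiOH) added = 0.1536 x 0.05615 = 0.008625 mol, converting that many moles of C6H5COOH to C6H5COO-.
Remaining n(C6H5COOH) = 0.002521 mol; n(C6H5COO-) = 0.008625 mol.
By Henderson-Hasselbalch, pH = pKa + log([A^-]/[HA]) = 4.20 + log(0.008625/0.002521) = 4.20 + (+0.53) = 4.73.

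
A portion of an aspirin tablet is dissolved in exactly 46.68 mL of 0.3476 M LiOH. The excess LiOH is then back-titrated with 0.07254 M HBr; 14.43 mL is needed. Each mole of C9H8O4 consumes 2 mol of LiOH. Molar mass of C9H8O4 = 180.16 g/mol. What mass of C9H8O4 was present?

Total n(LiOH) added = 0.3476 x 0.04668 = 0.01623 mol.
n(HBr) used = 0.07254 x 0.01443 = 0.001047 mol, which equals the excess n(LiOH).
So n(LiOH) consumed by the sample = 0.01623 - 0.001047 = 0.01518 mol.
n(C9H8O4) = 0.01518 / 2 = 0.007590 mol.
mass = 0.007590 mol x 180.16 g/mol = 1.37 g.

1.37 g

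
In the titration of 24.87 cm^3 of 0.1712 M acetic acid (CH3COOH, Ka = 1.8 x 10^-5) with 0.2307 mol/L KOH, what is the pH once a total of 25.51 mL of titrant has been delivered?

12.51

n(acid) = 0.1712 x 0.02487 = 0.004258 mol; n(KOH) added = 0.2307 x 0.02551 = 0.005885 mol.
Base is in excess by 0.005885 - 0.004258 = 0.001627 mol in a total volume of 0.05038 L.
[OH^-] = 0.001627/0.05038 = 0.03230 M, so pOH = 1.49 and pH = 14.00 - 1.49 = 12.51.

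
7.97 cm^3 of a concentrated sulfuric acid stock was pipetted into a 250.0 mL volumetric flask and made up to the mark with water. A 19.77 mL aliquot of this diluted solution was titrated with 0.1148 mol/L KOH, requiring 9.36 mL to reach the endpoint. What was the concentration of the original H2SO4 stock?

0.852 M

n(KOH) = 0.1148 x 0.009360 = 0.001075 mol.
n(H2SO4) in the aliquot = 0.001075 x 1/2 = 0.0005373 mol.
[diluted H2SO4] = 0.0005373 / 0.01977 = 0.02718 M.
Dilution factor = 250.0/7.970 = 31.37, so [stock] = 0.02718 x 31.37 = 0.852 M.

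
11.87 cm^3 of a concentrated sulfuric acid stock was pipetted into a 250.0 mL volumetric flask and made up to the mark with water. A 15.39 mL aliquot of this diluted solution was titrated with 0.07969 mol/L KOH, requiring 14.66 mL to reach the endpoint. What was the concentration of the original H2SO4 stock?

n(KOH) = 0.07969 x 0.01466 = 0.001168 mol.
n(H2SO4) in the aliquot = 0.001168 x 1/2 = 0.0005841 mol.
[diluted H2SO4] = 0.0005841 / 0.01539 = 0.03796 M.
Dilution factor = 250.0/11.87 = 21.06, so [stock] = 0.03796 x 21.06 = 0.799 M.

0.799 M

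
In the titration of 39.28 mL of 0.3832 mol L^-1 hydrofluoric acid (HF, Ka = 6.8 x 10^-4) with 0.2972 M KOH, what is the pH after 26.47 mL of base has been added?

Initial n(HF) = 0.3832 x 0.03928 = 0.01505 mol.
n(KOH) added = 0.2972 x 0.02647 = 0.007867 mol, converting that many moles of HF to F-.
Remaining n(HF) = 0.007185 mol; n(F-) = 0.007867 mol.
By Henderson-Hasselbalch, pH = pKa + log([A^-]/[HA]) = 3.17 + log(0.007867/0.007185) = 3.17 + (+0.04) = 3.21.

3.21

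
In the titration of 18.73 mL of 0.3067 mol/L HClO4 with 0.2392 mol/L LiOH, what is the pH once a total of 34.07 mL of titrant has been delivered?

12.66

n(acid) = 0.3067 x 0.01873 = 0.005744 mol; n(LiOH) added = 0.2392 x 0.03407 = 0.008150 mol.
Base is in excess by 0.008150 - 0.005744 = 0.002405 mol in a total volume of 0.05280 L.
[OH^-] = 0.002405/0.05280 = 0.04555 M, so pOH = 1.34 and pH = 14.00 - 1.34 = 12.66.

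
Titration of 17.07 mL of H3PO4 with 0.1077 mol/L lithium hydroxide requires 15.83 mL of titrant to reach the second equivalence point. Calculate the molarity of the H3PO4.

n(LiOH) = 0.1077 x 0.01583 = 0.001705 mol.
At the second equivalence point, 2 mol OH^- react per mol H3PO4, so n(H3PO4) = 0.001705 / 2 = 0.0008524 mol.
[H3PO4] = 0.0008524 / 0.01707 L = 0.0499 M.

0.0499 M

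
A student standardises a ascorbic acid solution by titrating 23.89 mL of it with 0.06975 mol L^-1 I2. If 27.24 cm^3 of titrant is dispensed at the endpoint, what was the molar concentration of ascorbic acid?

n(I2) = 0.06975 x 0.02724 = 0.001900 mol.
From the balanced equation, 1 mol I2 reacts with 1 mol ascorbic acid, so n(ascorbic acid) = 0.001900 x 1/1 = 0.001900 mol.
[ascorbic acid] = 0.001900 / 0.02389 L = 0.0795 M.

0.0795 M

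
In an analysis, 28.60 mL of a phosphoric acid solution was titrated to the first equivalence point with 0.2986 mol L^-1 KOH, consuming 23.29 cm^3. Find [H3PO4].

0.243 M

n(KOH) = 0.2986 x 0.02329 = 0.006954 mol.
At the first equivalence point, 1 mol OH^- react per mol H3PO4, so n(H3PO4) = 0.006954 / 1 = 0.006954 mol.
[H3PO4] = 0.006954 / 0.02860 L = 0.243 M.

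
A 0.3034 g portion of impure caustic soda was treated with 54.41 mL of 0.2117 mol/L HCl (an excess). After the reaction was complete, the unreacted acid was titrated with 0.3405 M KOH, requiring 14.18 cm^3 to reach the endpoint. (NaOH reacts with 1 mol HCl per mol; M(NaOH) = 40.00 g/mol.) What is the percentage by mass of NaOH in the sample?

Total n(HCl) added = 0.2117 x 0.05441 = 0.01152 mol.
n(KOH) used = 0.3405 x 0.01418 = 0.004828 mol, which equals the excess n(HCl).
So n(HCl) consumed by the sample = 0.01152 - 0.004828 = 0.006690 mol.
n(NaOH) = 0.006690 / 1 = 0.006690 mol.
mass NaOH = 0.006690 x 40.00 = 0.2676 g, so %NaOH = 0.2676/0.3034 x 100 = 88.2%.

88.2%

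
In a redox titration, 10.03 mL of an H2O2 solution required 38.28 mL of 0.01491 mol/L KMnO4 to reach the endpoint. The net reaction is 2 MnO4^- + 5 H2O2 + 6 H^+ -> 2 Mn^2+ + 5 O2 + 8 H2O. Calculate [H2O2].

n(KMnO4) = 0.01491 x 0.03828 = 0.0005708 mol.
From the balanced equation, 2 mol KMnO4 reacts with 5 mol H2O2, so n(H2O2) = 0.0005708 x 5/2 = 0.001427 mol.
[H2O2] = 0.001427 / 0.01003 L = 0.142 M.

0.142 M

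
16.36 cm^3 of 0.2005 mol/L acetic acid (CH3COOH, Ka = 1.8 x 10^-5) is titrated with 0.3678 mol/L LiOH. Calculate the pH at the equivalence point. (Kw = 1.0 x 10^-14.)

n(CH3COOH) = 0.2005 x 0.01636 = 0.003280 mol; V(LiOH) at equivalence = 0.003280/0.3678 = 0.008918 L.
At equivalence all the acid is converted to CH3COO-; total volume = 0.01636 + 0.008918 = 0.02528 L, so [CH3COO-] = 0.003280/0.02528 = 0.1298 M.
Kb = Kw/Ka = 1.0e-14 / 1.8 x 10^-5 = 5.56e-10.
[OH^-] = sqrt(Kb x [CH3COO-]) = sqrt(5.56e-10 x 0.1298) = 8.49e-6 M.
pOH = 5.07, so pH = 14.00 - 5.07 = 8.93.

8.93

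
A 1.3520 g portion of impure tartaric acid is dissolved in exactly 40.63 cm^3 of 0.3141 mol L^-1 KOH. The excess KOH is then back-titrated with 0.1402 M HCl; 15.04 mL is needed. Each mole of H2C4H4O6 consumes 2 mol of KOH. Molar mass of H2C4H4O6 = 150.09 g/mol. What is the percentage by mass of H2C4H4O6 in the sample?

59.1%

Total n(KOH) added = 0.3141 x 0.04063 = 0.01276 mol.
n(HCl) used = 0.1402 x 0.01504 = 0.002109 mol, which equals the excess n(KOH).
So n(KOH) consumed by the sample = 0.01276 - 0.002109 = 0.01065 mol.
n(H2C4H4O6) = 0.01065 / 2 = 0.005327 mol.
mass H2C4H4O6 = 0.005327 x 150.09 = 0.7995 g, so %H2C4H4O6 = 0.7995/1.3520 x 100 = 59.1%.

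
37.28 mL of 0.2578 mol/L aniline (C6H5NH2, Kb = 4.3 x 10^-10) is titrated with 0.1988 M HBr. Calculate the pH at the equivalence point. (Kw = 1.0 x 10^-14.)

n(C6H5NH2) = 0.2578 x 0.03728 = 0.009611 mol; V(HBr) at equivalence = 0.009611/0.1988 = 0.04834 L.
At equivalence the base is fully converted to C6H5NH3+; total volume = 0.08562 L, so [C6H5NH3+] = 0.009611/0.08562 = 0.1122 M.
Ka(C6H5NH3+) = Kw/Kb = 1.0e-14 / 4.3 x 10^-10 = 2.33e-5.
[H^+] = sqrt(Ka x [C6H5NH3+]) = sqrt(2.33e-5 x 0.1122) = 0.00162 M.
pH = -log(0.00162) = 2.79.

2.79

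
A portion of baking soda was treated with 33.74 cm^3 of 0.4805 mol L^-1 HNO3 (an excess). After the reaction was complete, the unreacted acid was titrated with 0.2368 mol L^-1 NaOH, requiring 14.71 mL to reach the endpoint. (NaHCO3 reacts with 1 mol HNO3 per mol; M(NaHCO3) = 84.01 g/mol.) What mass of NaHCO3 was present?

Total n(HNO3) added = 0.4805 x 0.03374 = 0.01621 mol.
n(NaOH) used = 0.2368 x 0.01471 = 0.003483 mol, which equals the excess n(HNO3).
So n(HNO3) consumed by the sample = 0.01621 - 0.003483 = 0.01273 mol.
n(NaHCO3) = 0.01273 / 1 = 0.01273 mol.
mass = 0.01273 mol x 84.01 g/mol = 1.07 g.

1.07 g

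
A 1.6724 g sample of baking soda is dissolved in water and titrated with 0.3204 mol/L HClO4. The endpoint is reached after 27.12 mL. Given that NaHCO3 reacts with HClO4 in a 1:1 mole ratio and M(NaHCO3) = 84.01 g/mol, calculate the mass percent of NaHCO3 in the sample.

43.6%

n(HClO4) = 0.3204 x 0.02712 = 0.008689 mol.
n(NaHCO3) = 0.008689 / 1 = 0.008689 mol.
mass of NaHCO3 = 0.008689 x 84.01 = 0.7300 g.
% purity = 0.7300 / 1.6724 x 100 = 43.6%.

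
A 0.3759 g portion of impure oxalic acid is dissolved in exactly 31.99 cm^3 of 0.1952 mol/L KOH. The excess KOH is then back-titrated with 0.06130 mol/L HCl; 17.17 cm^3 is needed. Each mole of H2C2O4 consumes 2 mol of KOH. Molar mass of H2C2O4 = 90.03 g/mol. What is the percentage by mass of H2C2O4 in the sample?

62.2%

Total n(KOH) added = 0.1952 x 0.03199 = 0.006244 mol.
n(HCl) used = 0.06130 x 0.01717 = 0.001053 mol, which equals the excess n(KOH).
So n(KOH) consumed by the sample = 0.006244 - 0.001053 = 0.005192 mol.
n(H2C2O4) = 0.005192 / 2 = 0.002596 mol.
mass H2C2O4 = 0.002596 x 90.03 = 0.2337 g, so %H2C2O4 = 0.2337/0.3759 x 100 = 62.2%.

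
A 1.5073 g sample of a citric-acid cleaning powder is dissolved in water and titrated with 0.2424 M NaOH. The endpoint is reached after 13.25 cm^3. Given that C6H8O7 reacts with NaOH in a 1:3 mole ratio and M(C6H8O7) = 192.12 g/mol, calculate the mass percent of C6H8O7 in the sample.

n(NaOH) = 0.2424 x 0.01325 = 0.003212 mol.
n(C6H8O7) = 0.003212 / 3 = 0.001071 mol.
mass of C6H8O7 = 0.001071 x 192.12 = 0.2057 g.
% purity = 0.2057 / 1.5073 x 100 = 13.6%.

13.6%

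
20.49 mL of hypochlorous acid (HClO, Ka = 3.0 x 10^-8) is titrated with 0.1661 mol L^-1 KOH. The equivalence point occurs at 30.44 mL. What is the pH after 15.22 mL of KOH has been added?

7.52

15.22 mL is exactly half the equivalence volume (30.44/2), i.e. the half-equivalence point.
There, n(HA) = n(A^-), so pH = pKa = -log(3.0 x 10^-8) = 7.52.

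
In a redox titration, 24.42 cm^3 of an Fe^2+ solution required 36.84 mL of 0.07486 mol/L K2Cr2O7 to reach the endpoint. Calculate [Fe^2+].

0.678 M

n(K2Cr2O7) = 0.07486 x 0.03684 = 0.002758 mol.
From the balanced equation, 1 mol K2Cr2O7 reacts with 6 mol Fe^2+, so n(Fe^2+) = 0.002758 x 6/1 = 0.01655 mol.
[Fe^2+] = 0.01655 / 0.02442 L = 0.678 M.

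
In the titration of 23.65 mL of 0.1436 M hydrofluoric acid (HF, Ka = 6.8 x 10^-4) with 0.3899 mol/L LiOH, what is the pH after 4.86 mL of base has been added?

3.27

Initial n(HF) = 0.1436 x 0.02365 = 0.003396 mol.
n(LiOH) added = 0.3899 x 0.004860 = 0.001895 mol, converting that many moles of HF to F-.
Remaining n(HF) = 0.001501 mol; n(F-) = 0.001895 mol.
By Henderson-Hasselbalch, pH = pKa + log([A^-]/[HA]) = 3.17 + log(0.001895/0.001501) = 3.17 + (+0.10) = 3.27.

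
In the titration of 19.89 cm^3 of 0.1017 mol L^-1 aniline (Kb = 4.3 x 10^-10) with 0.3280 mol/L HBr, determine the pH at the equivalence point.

n(C6H5NH2) = 0.1017 x 0.01989 = 0.002023 mol; V(HBr) at equivalence = 0.002023/0.3280 = 0.006167 L.
At equivalence the base is fully converted to C6H5NH3+; total volume = 0.02606 L, so [C6H5NH3+] = 0.002023/0.02606 = 0.07763 M.
Ka(C6H5NH3+) = Kw/Kb = 1.0e-14 / 4.3 x 10^-10 = 2.33e-5.
[H^+] = sqrt(Ka x [C6H5NH3+]) = sqrt(2.33e-5 x 0.07763) = 0.00134 M.
pH = -log(0.00134) = 2.87.

2.87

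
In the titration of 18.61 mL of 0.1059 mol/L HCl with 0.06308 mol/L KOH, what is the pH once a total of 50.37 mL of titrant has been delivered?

n(acid) = 0.1059 x 0.01861 = 0.001971 mol; n(KOH) added = 0.06308 x 0.05037 = 0.003177 mol.
Base is in excess by 0.003177 - 0.001971 = 0.001207 mol in a total volume of 0.06898 L.
[OH^-] = 0.001207/0.06898 = 0.01749 M, so pOH = 1.76 and pH = 14.00 - 1.76 = 12.24.

12.24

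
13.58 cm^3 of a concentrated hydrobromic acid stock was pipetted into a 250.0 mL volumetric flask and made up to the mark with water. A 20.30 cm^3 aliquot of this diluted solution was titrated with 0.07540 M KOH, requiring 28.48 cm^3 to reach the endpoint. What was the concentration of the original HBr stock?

n(KOH) = 0.07540 x 0.02848 = 0.002147 mol.
n(HBr) in the aliquot = 0.002147 mol.
[diluted HBr] = 0.002147 / 0.02030 = 0.1058 M.
Dilution factor = 250.0/13.58 = 18.41, so [stock] = 0.1058 x 18.41 = 1.95 M.

1.95 M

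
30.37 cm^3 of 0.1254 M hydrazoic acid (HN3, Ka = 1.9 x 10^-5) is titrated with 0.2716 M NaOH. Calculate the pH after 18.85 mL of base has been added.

12.43

n(acid) = 0.1254 x 0.03037 = 0.003808 mol; n(NaOH) added = 0.2716 x 0.01885 = 0.005120 mol.
Base is in excess by 0.005120 - 0.003808 = 0.001311 mol in a total volume of 0.04922 L.
[OH^-] = 0.001311/0.04922 = 0.02664 M, so pOH = 1.57 and pH = 14.00 - 1.57 = 12.43.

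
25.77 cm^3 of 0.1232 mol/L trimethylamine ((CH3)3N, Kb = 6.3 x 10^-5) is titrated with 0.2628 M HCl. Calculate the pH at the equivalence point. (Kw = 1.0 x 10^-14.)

n((CH3)3N) = 0.1232 x 0.02577 = 0.003175 mol; V(HCl) at equivalence = 0.003175/0.2628 = 0.01208 L.
At equivalence the base is fully converted to (CH3)3NH+; total volume = 0.03785 L, so [(CH3)3NH+] = 0.003175/0.03785 = 0.08388 M.
Ka((CH3)3NH+) = Kw/Kb = 1.0e-14 / 6.3 x 10^-5 = 1.59e-10.
[H^+] = sqrt(Ka x [(CH3)3NH+]) = sqrt(1.59e-10 x 0.08388) = 3.65e-6 M.
pH = -log(3.65e-6) = 5.44.

5.44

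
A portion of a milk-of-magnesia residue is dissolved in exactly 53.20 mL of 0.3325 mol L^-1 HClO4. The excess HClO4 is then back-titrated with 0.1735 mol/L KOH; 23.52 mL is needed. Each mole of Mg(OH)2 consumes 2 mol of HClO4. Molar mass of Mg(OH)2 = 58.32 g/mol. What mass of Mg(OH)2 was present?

0.397 g

Total n(HClO4) added = 0.3325 x 0.05320 = 0.01769 mol.
n(KOH) used = 0.1735 x 0.02352 = 0.004081 mol, which equals the excess n(HClO4).
So n(HClO4) consumed by the sample = 0.01769 - 0.004081 = 0.01361 mol.
n(Mg(OH)2) = 0.01361 / 2 = 0.006804 mol.
mass = 0.006804 mol x 58.32 g/mol = 0.397 g.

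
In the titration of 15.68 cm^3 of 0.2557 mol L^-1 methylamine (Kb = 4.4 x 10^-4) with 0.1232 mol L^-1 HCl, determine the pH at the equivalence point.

n(CH3NH2) = 0.2557 x 0.01568 = 0.004009 mol; V(HCl) at equivalence = 0.004009/0.1232 = 0.03254 L.
At equivalence the base is fully converted to CH3NH3+; total volume = 0.04822 L, so [CH3NH3+] = 0.004009/0.04822 = 0.08314 M.
Ka(CH3NH3+) = Kw/Kb = 1.0e-14 / 4.4 x 10^-4 = 2.27e-11.
[H^+] = sqrt(Ka x [CH3NH3+]) = sqrt(2.27e-11 x 0.08314) = 1.37e-6 M.
pH = -log(1.37e-6) = 5.86.

5.86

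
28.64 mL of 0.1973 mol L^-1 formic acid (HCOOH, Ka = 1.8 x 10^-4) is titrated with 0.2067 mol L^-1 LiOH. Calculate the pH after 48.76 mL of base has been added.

n(acid) = 0.1973 x 0.02864 = 0.005651 mol; n(LiOH) added = 0.2067 x 0.04876 = 0.01008 mol.
Base is in excess by 0.01008 - 0.005651 = 0.004428 mol in a total volume of 0.07740 L.
[OH^-] = 0.004428/0.07740 = 0.05721 M, so pOH = 1.24 and pH = 14.00 - 1.24 = 12.76.

12.76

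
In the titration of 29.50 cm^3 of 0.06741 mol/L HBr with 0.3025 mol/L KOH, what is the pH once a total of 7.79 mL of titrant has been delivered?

n(acid) = 0.06741 x 0.02950 = 0.001989 mol; n(KOH) added = 0.3025 x 0.007790 = 0.002356 mol.
Base is in excess by 0.002356 - 0.001989 = 0.0003679 mol in a total volume of 0.03729 L.
[OH^-] = 0.0003679/0.03729 = 0.009865 M, so pOH = 2.01 and pH = 14.00 - 2.01 = 11.99.

11.99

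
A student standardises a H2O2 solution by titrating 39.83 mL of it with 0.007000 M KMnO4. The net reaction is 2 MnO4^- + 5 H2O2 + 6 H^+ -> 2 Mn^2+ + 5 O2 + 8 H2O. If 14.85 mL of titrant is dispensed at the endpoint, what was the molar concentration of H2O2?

n(KMnO4) = 0.007000 x 0.01485 = 0.0001040 mol.
From the balanced equation, 2 mol KMnO4 reacts with 5 mol H2O2, so n(H2O2) = 0.0001040 x 5/2 = 0.0002599 mol.
[H2O2] = 0.0002599 / 0.03983 L = 0.00652 M.

0.00652 M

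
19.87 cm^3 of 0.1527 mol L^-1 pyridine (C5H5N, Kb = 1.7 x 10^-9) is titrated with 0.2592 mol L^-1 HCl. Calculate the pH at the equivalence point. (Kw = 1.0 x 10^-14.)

n(C5H5N) = 0.1527 x 0.01987 = 0.003034 mol; V(HCl) at equivalence = 0.003034/0.2592 = 0.01171 L.
At equivalence the base is fully converted to C5H5NH+; total volume = 0.03158 L, so [C5H5NH+] = 0.003034/0.03158 = 0.09609 M.
Ka(C5H5NH+) = Kw/Kb = 1.0e-14 / 1.7 x 10^-9 = 5.88e-6.
[H^+] = sqrt(Ka x [C5H5NH+]) = sqrt(5.88e-6 x 0.09609) = 0.000752 M.
pH = -log(0.000752) = 3.12.

3.12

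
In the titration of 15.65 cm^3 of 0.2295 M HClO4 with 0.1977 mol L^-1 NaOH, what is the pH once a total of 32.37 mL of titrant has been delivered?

12.77

n(acid) = 0.2295 x 0.01565 = 0.003592 mol; n(NaOH) added = 0.1977 x 0.03237 = 0.006400 mol.
Base is in excess by 0.006400 - 0.003592 = 0.002808 mol in a total volume of 0.04802 L.
[OH^-] = 0.002808/0.04802 = 0.05847 M, so pOH = 1.23 and pH = 14.00 - 1.23 = 12.77.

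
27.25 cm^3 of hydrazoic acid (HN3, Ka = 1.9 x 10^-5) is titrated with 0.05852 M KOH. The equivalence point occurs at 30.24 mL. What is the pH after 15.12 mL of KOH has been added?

4.72

15.12 mL is exactly half the equivalence volume (30.24/2), i.e. the half-equivalence point.
There, n(HA) = n(A^-), so pH = pKa = -log(1.9 x 10^-5) = 4.72.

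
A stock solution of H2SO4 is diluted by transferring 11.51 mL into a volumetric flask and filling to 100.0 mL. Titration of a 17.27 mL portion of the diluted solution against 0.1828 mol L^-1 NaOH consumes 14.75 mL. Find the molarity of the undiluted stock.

0.678 M

n(NaOH) = 0.1828 x 0.01475 = 0.002696 mol.
n(H2SO4) in the aliquot = 0.002696 x 1/2 = 0.001348 mol.
[diluted H2SO4] = 0.001348 / 0.01727 = 0.07806 M.
Dilution factor = 100.0/11.51 = 8.688, so [stock] = 0.07806 x 8.688 = 0.678 M.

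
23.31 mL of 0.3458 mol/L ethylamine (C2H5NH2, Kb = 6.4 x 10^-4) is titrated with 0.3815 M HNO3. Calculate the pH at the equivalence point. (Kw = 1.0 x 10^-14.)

n(C2H5NH2) = 0.3458 x 0.02331 = 0.008061 mol; V(HNO3) at equivalence = 0.008061/0.3815 = 0.02113 L.
At equivalence the base is fully converted to C2H5NH3+; total volume = 0.04444 L, so [C2H5NH3+] = 0.008061/0.04444 = 0.1814 M.
Ka(C2H5NH3+) = Kw/Kb = 1.0e-14 / 6.4 x 10^-4 = 1.56e-11.
[H^+] = sqrt(Ka x [C2H5NH3+]) = sqrt(1.56e-11 x 0.1814) = 1.68e-6 M.
pH = -log(1.68e-6) = 5.77.

5.77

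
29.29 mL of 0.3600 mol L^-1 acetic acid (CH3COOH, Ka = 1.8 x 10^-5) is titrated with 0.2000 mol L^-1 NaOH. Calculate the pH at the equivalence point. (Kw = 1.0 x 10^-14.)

8.93

n(CH3COOH) = 0.3600 x 0.02929 = 0.01054 mol; V(NaOH) at equivalence = 0.01054/0.2000 = 0.05272 L.
At equivalence all the acid is converted to CH3COO-; total volume = 0.02929 + 0.05272 = 0.08201 L, so [CH3COO-] = 0.01054/0.08201 = 0.1286 M.
Kb = Kw/Ka = 1.0e-14 / 1.8 x 10^-5 = 5.56e-10.
[OH^-] = sqrt(Kb x [CH3COO-]) = sqrt(5.56e-10 x 0.1286) = 8.45e-6 M.
pOH = 5.07, so pH = 14.00 - 5.07 = 8.93.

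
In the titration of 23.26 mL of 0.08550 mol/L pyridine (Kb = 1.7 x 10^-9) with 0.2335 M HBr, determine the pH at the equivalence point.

n(C5H5N) = 0.08550 x 0.02326 = 0.001989 mol; V(HBr) at equivalence = 0.001989/0.2335 = 0.008517 L.
At equivalence the base is fully converted to C5H5NH+; total volume = 0.03178 L, so [C5H5NH+] = 0.001989/0.03178 = 0.06258 M.
Ka(C5H5NH+) = Kw/Kb = 1.0e-14 / 1.7 x 10^-9 = 5.88e-6.
[H^+] = sqrt(Ka x [C5H5NH+]) = sqrt(5.88e-6 x 0.06258) = 0.000607 M.
pH = -log(0.000607) = 3.22.

3.22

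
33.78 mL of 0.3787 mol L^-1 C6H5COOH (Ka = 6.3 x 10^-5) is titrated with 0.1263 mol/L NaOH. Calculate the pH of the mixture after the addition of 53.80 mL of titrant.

4.25

Initial n(C6H5COOH) = 0.3787 x 0.03378 = 0.01279 mol.
n(NaOH) added = 0.1263 x 0.05380 = 0.006795 mol, converting that many moles of C6H5COOH to C6H5COO-.
Remaining n(C6H5COOH) = 0.005998 mol; n(C6H5COO-) = 0.006795 mol.
By Henderson-Hasselbalch, pH = pKa + log([A^-]/[HA]) = 4.20 + log(0.006795/0.005998) = 4.20 + (+0.05) = 4.25.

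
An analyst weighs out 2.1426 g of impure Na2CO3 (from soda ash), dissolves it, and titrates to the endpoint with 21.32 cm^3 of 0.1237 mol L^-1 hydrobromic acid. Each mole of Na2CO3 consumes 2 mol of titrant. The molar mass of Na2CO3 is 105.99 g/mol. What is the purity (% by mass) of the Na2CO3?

6.52%

n(HBr) = 0.1237 x 0.02132 = 0.002637 mol.
n(Na2CO3) = 0.002637 / 2 = 0.001319 mol.
mass of Na2CO3 = 0.001319 x 105.99 = 0.1398 g.
% purity = 0.1398 / 2.1426 x 100 = 6.52%.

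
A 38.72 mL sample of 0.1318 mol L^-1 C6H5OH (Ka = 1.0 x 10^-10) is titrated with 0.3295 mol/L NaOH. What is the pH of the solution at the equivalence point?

n(C6H5OH) = 0.1318 x 0.03872 = 0.005103 mol; V(NaOH) at equivalence = 0.005103/0.3295 = 0.01549 L.
At equivalence all the acid is converted to C6H5O-; total volume = 0.03872 + 0.01549 = 0.05421 L, so [C6H5O-] = 0.005103/0.05421 = 0.09414 M.
Kb = Kw/Ka = 1.0e-14 / 1.0 x 10^-10 = 0.000100.
[OH^-] = sqrt(Kb x [C6H5O-]) = sqrt(0.000100 x 0.09414) = 0.00307 M.
pOH = 2.51, so pH = 14.00 - 2.51 = 11.49.

11.49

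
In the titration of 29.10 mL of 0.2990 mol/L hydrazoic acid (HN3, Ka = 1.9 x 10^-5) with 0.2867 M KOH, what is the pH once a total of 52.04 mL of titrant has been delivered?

n(acid) = 0.2990 x 0.02910 = 0.008701 mol; n(KOH) added = 0.2867 x 0.05204 = 0.01492 mol.
Base is in excess by 0.01492 - 0.008701 = 0.006219 mol in a total volume of 0.08114 L.
[OH^-] = 0.006219/0.08114 = 0.07664 M, so pOH = 1.12 and pH = 14.00 - 1.12 = 12.88.

12.88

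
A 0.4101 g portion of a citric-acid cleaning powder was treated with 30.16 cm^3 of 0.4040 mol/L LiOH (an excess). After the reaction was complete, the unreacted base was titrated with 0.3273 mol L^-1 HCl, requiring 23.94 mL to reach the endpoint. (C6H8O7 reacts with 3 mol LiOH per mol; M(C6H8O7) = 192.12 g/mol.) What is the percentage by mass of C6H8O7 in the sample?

67.9%

Total n(LiOH) added = 0.4040 x 0.03016 = 0.01218 mol.
n(HCl) used = 0.3273 x 0.02394 = 0.007836 mol, which equals the excess n(LiOH).
So n(LiOH) consumed by the sample = 0.01218 - 0.007836 = 0.004349 mol.
n(C6H8O7) = 0.004349 / 3 = 0.001450 mol.
mass C6H8O7 = 0.001450 x 192.12 = 0.2785 g, so %C6H8O7 = 0.2785/0.4101 x 100 = 67.9%.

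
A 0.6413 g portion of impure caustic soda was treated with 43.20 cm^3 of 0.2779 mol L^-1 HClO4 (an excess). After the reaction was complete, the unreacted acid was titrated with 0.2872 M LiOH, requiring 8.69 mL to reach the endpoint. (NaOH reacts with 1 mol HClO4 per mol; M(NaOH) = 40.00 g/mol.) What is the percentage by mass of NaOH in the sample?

Total n(HClO4) added = 0.2779 x 0.04320 = 0.01201 mol.
n(LiOH) used = 0.2872 x 0.008690 = 0.002496 mol, which equals the excess n(HClO4).
So n(HClO4) consumed by the sample = 0.01201 - 0.002496 = 0.009510 mol.
n(NaOH) = 0.009510 / 1 = 0.009510 mol.
mass NaOH = 0.009510 x 40.00 = 0.3804 g, so %NaOH = 0.3804/0.6413 x 100 = 59.3%.

59.3%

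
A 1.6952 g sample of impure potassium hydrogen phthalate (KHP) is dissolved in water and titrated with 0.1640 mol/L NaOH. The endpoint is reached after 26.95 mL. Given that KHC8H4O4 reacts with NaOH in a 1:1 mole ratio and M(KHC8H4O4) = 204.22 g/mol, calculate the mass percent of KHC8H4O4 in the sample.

53.2%

n(NaOH) = 0.1640 x 0.02695 = 0.004420 mol.
n(KHC8H4O4) = 0.004420 / 1 = 0.004420 mol.
mass of KHC8H4O4 = 0.004420 x 204.22 = 0.9026 g.
% purity = 0.9026 / 1.6952 x 100 = 53.2%.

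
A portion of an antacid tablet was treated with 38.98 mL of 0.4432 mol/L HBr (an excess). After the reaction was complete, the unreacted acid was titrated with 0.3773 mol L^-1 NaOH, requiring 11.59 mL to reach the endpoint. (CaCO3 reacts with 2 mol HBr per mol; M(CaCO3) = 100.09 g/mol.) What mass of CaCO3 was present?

Total n(HBr) added = 0.4432 x 0.03898 = 0.01728 mol.
n(NaOH) used = 0.3773 x 0.01159 = 0.004373 mol, which equals the excess n(HBr).
So n(HBr) consumed by the sample = 0.01728 - 0.004373 = 0.01290 mol.
n(CaCO3) = 0.01290 / 2 = 0.006452 mol.
mass = 0.006452 mol x 100.09 g/mol = 0.646 g.

0.646 g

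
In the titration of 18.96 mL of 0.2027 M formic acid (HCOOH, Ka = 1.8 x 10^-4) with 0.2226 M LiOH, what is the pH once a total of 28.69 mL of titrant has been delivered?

n(acid) = 0.2027 x 0.01896 = 0.003843 mol; n(LiOH) added = 0.2226 x 0.02869 = 0.006386 mol.
Base is in excess by 0.006386 - 0.003843 = 0.002543 mol in a total volume of 0.04765 L.
[OH^-] = 0.002543/0.04765 = 0.05337 M, so pOH = 1.27 and pH = 14.00 - 1.27 = 12.73.

12.73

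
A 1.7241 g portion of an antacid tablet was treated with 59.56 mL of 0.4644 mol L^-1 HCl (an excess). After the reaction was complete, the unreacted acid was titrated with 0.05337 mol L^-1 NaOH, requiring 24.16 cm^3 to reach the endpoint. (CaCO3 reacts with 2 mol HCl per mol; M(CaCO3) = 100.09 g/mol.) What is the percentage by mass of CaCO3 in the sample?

Total n(HCl) added = 0.4644 x 0.05956 = 0.02766 mol.
n(NaOH) used = 0.05337 x 0.02416 = 0.001289 mol, which equals the excess n(HCl).
So n(HCl) consumed by the sample = 0.02766 - 0.001289 = 0.02637 mol.
n(CaCO3) = 0.02637 / 2 = 0.01319 mol.
mass CaCO3 = 0.01319 x 100.09 = 1.320 g, so %CaCO3 = 1.320/1.7241 x 100 = 76.5%.

76.5%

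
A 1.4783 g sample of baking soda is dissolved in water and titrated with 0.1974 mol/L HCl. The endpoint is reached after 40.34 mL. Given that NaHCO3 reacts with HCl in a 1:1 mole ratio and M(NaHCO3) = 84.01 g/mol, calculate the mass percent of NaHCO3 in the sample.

n(HCl) = 0.1974 x 0.04034 = 0.007963 mol.
n(NaHCO3) = 0.007963 / 1 = 0.007963 mol.
mass of NaHCO3 = 0.007963 x 84.01 = 0.6690 g.
% purity = 0.6690 / 1.4783 x 100 = 45.3%.

45.3%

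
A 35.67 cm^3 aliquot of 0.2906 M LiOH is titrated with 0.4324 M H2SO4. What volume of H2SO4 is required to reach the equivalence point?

n(LiOH) = 0.2906 mol/L x 0.03567 L = 0.01037 mol.
The neutralisation is 2 LiOH : 1 H2SO4, so n(H2SO4) = 0.01037 x 1/2 = 0.005183 mol.
V(H2SO4) = 0.005183 / 0.4324 = 0.01199 L = 12.0 mL.

12.0 mL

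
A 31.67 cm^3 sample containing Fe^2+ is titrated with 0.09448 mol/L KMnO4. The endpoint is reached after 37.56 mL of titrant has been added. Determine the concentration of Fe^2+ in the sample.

n(KMnO4) = 0.09448 x 0.03756 = 0.003549 mol.
From the balanced equation, 1 mol KMnO4 reacts with 5 mol Fe^2+, so n(Fe^2+) = 0.003549 x 5/1 = 0.01774 mol.
[Fe^2+] = 0.01774 / 0.03167 L = 0.560 M.

0.560 M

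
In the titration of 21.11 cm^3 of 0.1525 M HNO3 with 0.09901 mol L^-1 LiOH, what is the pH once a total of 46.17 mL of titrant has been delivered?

12.30

n(acid) = 0.1525 x 0.02111 = 0.003219 mol; n(LiOH) added = 0.09901 x 0.04617 = 0.004571 mol.
Base is in excess by 0.004571 - 0.003219 = 0.001352 mol in a total volume of 0.06728 L.
[OH^-] = 0.001352/0.06728 = 0.02010 M, so pOH = 1.70 and pH = 14.00 - 1.70 = 12.30.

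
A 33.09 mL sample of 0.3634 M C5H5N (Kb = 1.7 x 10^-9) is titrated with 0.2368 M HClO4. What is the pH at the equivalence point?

3.04

n(C5H5N) = 0.3634 x 0.03309 = 0.01202 mol; V(HClO4) at equivalence = 0.01202/0.2368 = 0.05078 L.
At equivalence the base is fully converted to C5H5NH+; total volume = 0.08387 L, so [C5H5NH+] = 0.01202/0.08387 = 0.1434 M.
Ka(C5H5NH+) = Kw/Kb = 1.0e-14 / 1.7 x 10^-9 = 5.88e-6.
[H^+] = sqrt(Ka x [C5H5NH+]) = sqrt(5.88e-6 x 0.1434) = 0.000918 M.
pH = -log(0.000918) = 3.04.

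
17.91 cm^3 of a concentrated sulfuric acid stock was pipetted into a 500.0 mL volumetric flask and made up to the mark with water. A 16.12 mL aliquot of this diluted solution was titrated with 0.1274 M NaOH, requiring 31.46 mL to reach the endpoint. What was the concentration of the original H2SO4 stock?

3.47 M

n(NaOH) = 0.1274 x 0.03146 = 0.004008 mol.
n(H2SO4) in the aliquot = 0.004008 x 1/2 = 0.002004 mol.
[diluted H2SO4] = 0.002004 / 0.01612 = 0.1243 M.
Dilution factor = 500.0/17.91 = 27.92, so [stock] = 0.1243 x 27.92 = 3.47 M.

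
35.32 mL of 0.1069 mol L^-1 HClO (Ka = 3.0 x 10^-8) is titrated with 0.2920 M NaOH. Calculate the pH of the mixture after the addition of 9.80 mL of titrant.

8.02

Initial n(HClO) = 0.1069 x 0.03532 = 0.003776 mol.
n(NaOH) added = 0.2920 x 0.009800 = 0.002862 mol, converting that many moles of HClO to ClO-.
Remaining n(HClO) = 0.0009141 mol; n(ClO-) = 0.002862 mol.
By Henderson-Hasselbalch, pH = pKa + log([A^-]/[HA]) = 7.52 + log(0.002862/0.0009141) = 7.52 + (+0.50) = 8.02.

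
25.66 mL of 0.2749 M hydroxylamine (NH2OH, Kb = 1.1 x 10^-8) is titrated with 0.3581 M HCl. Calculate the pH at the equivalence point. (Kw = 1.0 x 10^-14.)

3.42

n(NH2OH) = 0.2749 x 0.02566 = 0.007054 mol; V(HCl) at equivalence = 0.007054/0.3581 = 0.01970 L.
At equivalence the base is fully converted to NH3OH+; total volume = 0.04536 L, so [NH3OH+] = 0.007054/0.04536 = 0.1555 M.
Ka(NH3OH+) = Kw/Kb = 1.0e-14 / 1.1 x 10^-8 = 9.09e-7.
[H^+] = sqrt(Ka x [NH3OH+]) = sqrt(9.09e-7 x 0.1555) = 0.000376 M.
pH = -log(0.000376) = 3.42.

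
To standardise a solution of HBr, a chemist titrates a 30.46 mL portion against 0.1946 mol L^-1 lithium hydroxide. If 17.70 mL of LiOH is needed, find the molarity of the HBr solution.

n(LiOH) delivered = 0.1946 x 0.01770 = 0.003444 mol.
For a 1:1 reaction, n(HBr) = 0.003444 mol.
[HBr] = 0.003444 mol / 0.03046 L = 0.113 M.

0.113 M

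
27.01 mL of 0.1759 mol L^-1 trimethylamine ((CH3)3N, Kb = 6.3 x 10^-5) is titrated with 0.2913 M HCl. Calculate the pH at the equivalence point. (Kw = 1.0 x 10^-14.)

n((CH3)3N) = 0.1759 x 0.02701 = 0.004751 mol; V(HCl) at equivalence = 0.004751/0.2913 = 0.01631 L.
At equivalence the base is fully converted to (CH3)3NH+; total volume = 0.04332 L, so [(CH3)3NH+] = 0.004751/0.04332 = 0.1097 M.
Ka((CH3)3NH+) = Kw/Kb = 1.0e-14 / 6.3 x 10^-5 = 1.59e-10.
[H^+] = sqrt(Ka x [(CH3)3NH+]) = sqrt(1.59e-10 x 0.1097) = 4.17e-6 M.
pH = -log(4.17e-6) = 5.38.

5.38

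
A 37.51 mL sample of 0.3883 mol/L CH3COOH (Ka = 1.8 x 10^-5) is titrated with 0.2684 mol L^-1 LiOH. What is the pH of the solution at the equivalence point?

n(CH3COOH) = 0.3883 x 0.03751 = 0.01457 mol; V(LiOH) at equivalence = 0.01457/0.2684 = 0.05427 L.
At equivalence all the acid is converted to CH3COO-; total volume = 0.03751 + 0.05427 = 0.09178 L, so [CH3COO-] = 0.01457/0.09178 = 0.1587 M.
Kb = Kw/Ka = 1.0e-14 / 1.8 x 10^-5 = 5.56e-10.
[OH^-] = sqrt(Kb x [CH3COO-]) = sqrt(5.56e-10 x 0.1587) = 9.39e-6 M.
pOH = 5.03, so pH = 14.00 - 5.03 = 8.97.

8.97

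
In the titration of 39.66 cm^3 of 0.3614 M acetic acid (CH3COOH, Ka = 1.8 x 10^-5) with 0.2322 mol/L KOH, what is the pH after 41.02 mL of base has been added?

5.04

Initial n(CH3COOH) = 0.3614 x 0.03966 = 0.01433 mol.
n(KOH) added = 0.2322 x 0.04102 = 0.009525 mol, converting that many moles of CH3COOH to CH3COO-.
Remaining n(CH3COOH) = 0.004808 mol; n(CH3COO-) = 0.009525 mol.
By Henderson-Hasselbalch, pH = pKa + log([A^-]/[HA]) = 4.74 + log(0.009525/0.004808) = 4.74 + (+0.30) = 5.04.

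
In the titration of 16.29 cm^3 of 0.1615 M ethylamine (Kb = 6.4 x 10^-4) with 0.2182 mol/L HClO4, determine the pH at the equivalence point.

n(C2H5NH2) = 0.1615 x 0.01629 = 0.002631 mol; V(HClO4) at equivalence = 0.002631/0.2182 = 0.01206 L.
At equivalence the base is fully converted to C2H5NH3+; total volume = 0.02835 L, so [C2H5NH3+] = 0.002631/0.02835 = 0.09281 M.
Ka(C2H5NH3+) = Kw/Kb = 1.0e-14 / 6.4 x 10^-4 = 1.56e-11.
[H^+] = sqrt(Ka x [C2H5NH3+]) = sqrt(1.56e-11 x 0.09281) = 1.20e-6 M.
pH = -log(1.20e-6) = 5.92.

5.92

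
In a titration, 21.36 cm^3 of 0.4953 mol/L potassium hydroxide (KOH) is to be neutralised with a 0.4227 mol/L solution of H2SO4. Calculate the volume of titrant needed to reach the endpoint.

12.5 mL

n(KOH) = 0.4953 mol/L x 0.02136 L = 0.01058 mol.
The neutralisation is 2 KOH : 1 H2SO4, so n(H2SO4) = 0.01058 x 1/2 = 0.005290 mol.
V(H2SO4) = 0.005290 / 0.4227 = 0.01251 L = 12.5 mL.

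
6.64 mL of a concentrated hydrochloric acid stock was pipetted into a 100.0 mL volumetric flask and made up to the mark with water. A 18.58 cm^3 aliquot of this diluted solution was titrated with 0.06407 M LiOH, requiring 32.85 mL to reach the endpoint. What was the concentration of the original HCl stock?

n(LiOH) = 0.06407 x 0.03285 = 0.002105 mol.
n(HCl) in the aliquot = 0.002105 mol.
[diluted HCl] = 0.002105 / 0.01858 = 0.1133 M.
Dilution factor = 100.0/6.640 = 15.06, so [stock] = 0.1133 x 15.06 = 1.71 M.

1.71 M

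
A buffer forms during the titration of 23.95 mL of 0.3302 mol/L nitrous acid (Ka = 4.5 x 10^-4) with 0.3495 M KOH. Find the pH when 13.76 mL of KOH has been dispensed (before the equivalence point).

Initial n(HNO2) = 0.3302 x 0.02395 = 0.007908 mol.
n(KOH) added = 0.3495 x 0.01376 = 0.004809 mol, converting that many moles of HNO2 to NO2-.
Remaining n(HNO2) = 0.003099 mol; n(NO2-) = 0.004809 mol.
By Henderson-Hasselbalch, pH = pKa + log([A^-]/[HA]) = 3.35 + log(0.004809/0.003099) = 3.35 + (+0.19) = 3.54.

3.54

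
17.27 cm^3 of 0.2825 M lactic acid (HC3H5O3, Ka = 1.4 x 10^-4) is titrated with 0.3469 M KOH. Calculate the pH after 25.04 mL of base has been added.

12.95

n(acid) = 0.2825 x 0.01727 = 0.004879 mol; n(KOH) added = 0.3469 x 0.02504 = 0.008686 mol.
Base is in excess by 0.008686 - 0.004879 = 0.003808 mol in a total volume of 0.04231 L.
[OH^-] = 0.003808/0.04231 = 0.08999 M, so pOH = 1.05 and pH = 14.00 - 1.05 = 12.95.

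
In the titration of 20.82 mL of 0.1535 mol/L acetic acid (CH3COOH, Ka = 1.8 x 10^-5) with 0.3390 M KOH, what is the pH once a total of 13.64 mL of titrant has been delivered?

n(acid) = 0.1535 x 0.02082 = 0.003196 mol; n(KOH) added = 0.3390 x 0.01364 = 0.004624 mol.
Base is in excess by 0.004624 - 0.003196 = 0.001428 mol in a total volume of 0.03446 L.
[OH^-] = 0.001428/0.03446 = 0.04144 M, so pOH = 1.38 and pH = 14.00 - 1.38 = 12.62.

12.62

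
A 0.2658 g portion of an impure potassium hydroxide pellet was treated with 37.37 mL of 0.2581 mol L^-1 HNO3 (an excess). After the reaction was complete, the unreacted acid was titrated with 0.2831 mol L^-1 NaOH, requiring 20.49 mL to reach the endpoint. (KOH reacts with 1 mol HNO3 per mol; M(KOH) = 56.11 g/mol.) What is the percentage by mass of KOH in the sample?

81.2%

Total n(HNO3) added = 0.2581 x 0.03737 = 0.009645 mol.
n(NaOH) used = 0.2831 x 0.02049 = 0.005801 mol, which equals the excess n(HNO3).
So n(HNO3) consumed by the sample = 0.009645 - 0.005801 = 0.003844 mol.
n(KOH) = 0.003844 / 1 = 0.003844 mol.
mass KOH = 0.003844 x 56.11 = 0.2157 g, so %KOH = 0.2157/0.2658 x 100 = 81.2%.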